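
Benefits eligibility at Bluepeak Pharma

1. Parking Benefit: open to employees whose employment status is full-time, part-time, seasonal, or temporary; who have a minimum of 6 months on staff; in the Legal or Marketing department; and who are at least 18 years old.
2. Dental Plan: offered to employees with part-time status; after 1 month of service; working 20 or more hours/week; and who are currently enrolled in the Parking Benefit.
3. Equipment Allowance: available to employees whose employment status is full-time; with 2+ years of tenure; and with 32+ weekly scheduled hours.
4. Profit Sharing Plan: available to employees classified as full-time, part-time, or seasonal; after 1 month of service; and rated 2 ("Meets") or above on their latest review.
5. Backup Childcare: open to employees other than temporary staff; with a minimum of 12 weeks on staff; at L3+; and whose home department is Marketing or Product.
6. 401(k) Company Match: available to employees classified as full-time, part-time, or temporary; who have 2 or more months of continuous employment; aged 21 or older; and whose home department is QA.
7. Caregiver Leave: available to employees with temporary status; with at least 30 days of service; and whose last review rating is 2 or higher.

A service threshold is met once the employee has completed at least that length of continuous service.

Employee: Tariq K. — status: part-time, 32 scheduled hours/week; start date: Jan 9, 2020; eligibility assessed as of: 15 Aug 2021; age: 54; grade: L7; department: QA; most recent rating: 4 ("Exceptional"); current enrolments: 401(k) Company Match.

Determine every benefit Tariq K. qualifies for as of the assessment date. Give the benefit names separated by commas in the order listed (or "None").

Profit Sharing Plan, 401(k) Company Match

Service from Jan 9, 2020 to 15 Aug 2021: 584 days.
Parking Benefit — status part-time ✓; service 584 days ≥ 6 months (≈180 days) ✓; dept QA ✗ → not eligible.
Dental Plan — status part-time ✓; service 584 days ≥ 1 month (≈30 days) ✓; 32 hrs/wk ≥ 20 ✓; not enrolled in Parking Benefit ✗ → not eligible.
Equipment Allowance — status part-time ✗ (requires full-time) → not eligible.
Profit Sharing Plan — status part-time ✓; service 584 days ≥ 1 month (≈30 days) ✓; rating 4 ≥ 2 ✓ → eligible.
Backup Childcare — status part-time ✓ (not excluded); service 584 days ≥ 12 weeks (≈84 days) ✓; grade L7 ≥ L3 ✓; dept QA ✗ → not eligible.
401(k) Company Match — status part-time ✓; service 584 days ≥ 2 months (≈60 days) ✓; age 54 ≥ 21 ✓; dept QA ✓ → eligible.
Caregiver Leave — status part-time ✗ (requires temporary) → not eligible.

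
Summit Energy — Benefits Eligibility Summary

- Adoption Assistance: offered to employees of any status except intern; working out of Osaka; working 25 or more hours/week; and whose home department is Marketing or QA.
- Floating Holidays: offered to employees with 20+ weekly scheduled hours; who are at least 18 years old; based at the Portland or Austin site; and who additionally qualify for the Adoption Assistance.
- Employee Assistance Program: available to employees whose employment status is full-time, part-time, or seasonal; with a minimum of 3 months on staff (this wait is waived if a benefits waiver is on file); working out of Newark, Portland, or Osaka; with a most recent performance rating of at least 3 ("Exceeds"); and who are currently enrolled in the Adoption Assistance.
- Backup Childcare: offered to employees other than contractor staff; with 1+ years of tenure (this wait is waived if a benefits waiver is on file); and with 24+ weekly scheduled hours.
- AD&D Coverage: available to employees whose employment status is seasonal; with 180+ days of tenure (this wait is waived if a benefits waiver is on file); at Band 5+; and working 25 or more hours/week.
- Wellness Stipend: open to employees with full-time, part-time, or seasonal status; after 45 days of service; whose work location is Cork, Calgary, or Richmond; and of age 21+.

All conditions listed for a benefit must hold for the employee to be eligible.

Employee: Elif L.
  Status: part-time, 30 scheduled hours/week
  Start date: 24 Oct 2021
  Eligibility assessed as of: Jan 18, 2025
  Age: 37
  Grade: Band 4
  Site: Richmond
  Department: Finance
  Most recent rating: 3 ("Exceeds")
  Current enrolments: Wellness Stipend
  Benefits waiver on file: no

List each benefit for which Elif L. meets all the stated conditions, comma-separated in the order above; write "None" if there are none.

Service from 24 Oct 2021 to Jan 18, 2025: 1182 days.
Adoption Assistance — status part-time ✓ (not excluded); site Richmond ✗ (not Osaka) → not eligible.
Floating Holidays — 30 hrs/wk ≥ 20 ✓; age 37 ≥ 18 ✓; site Richmond ✗ (not Portland or Austin) → not eligible.
Employee Assistance Program — status part-time ✓; no waiver, service 1182 days ≥ 3 months (≈90 days) ✓; site Richmond ✗ (not Newark, Portland, or Osaka) → not eligible.
Backup Childcare — status part-time ✓ (not excluded); no waiver, service 1182 days ≥ 1 year (≈365 days) ✓; 30 hrs/wk ≥ 24 ✓ → eligible.
AD&D Coverage — status part-time ✗ (requires seasonal) → not eligible.
Wellness Stipend — status part-time ✓; service 1182 days ≥ 45 days ✓; site Richmond ✓; age 37 ≥ 21 ✓ → eligible.

Backup Childcare, Wellness Stipend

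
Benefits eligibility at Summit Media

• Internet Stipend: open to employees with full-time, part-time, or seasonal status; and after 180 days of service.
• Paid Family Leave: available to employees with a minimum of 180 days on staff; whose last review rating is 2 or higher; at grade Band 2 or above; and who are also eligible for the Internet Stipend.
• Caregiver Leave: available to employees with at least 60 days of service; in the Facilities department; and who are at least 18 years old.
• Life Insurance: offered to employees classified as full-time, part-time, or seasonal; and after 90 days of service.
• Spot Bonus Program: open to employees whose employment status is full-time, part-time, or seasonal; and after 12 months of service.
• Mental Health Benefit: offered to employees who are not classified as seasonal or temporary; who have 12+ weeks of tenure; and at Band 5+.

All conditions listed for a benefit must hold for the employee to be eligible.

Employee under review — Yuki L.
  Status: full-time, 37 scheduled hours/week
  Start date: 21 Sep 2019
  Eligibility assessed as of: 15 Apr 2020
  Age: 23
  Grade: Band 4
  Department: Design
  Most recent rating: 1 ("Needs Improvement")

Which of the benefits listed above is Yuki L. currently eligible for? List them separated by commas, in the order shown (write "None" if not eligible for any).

Service from 21 Sep 2019 to 15 Apr 2020: 207 days.
Internet Stipend — status full-time ✓; service 207 days ≥ 180 days ✓ → eligible.
Paid Family Leave — service 207 days ≥ 180 days ✓; rating 1 < 2 ✗ → not eligible.
Caregiver Leave — service 207 days ≥ 60 days ✓; dept Design ✗ → not eligible.
Life Insurance — status full-time ✓; service 207 days ≥ 90 days ✓ → eligible.
Spot Bonus Program — status full-time ✓; service 207 days < 12 months (≈360 days) ✗ → not eligible.
Mental Health Benefit — status full-time ✓ (not excluded); service 207 days ≥ 12 weeks (≈84 days) ✓; grade Band 4 < Band 5 ✗ → not eligible.

Internet Stipend, Life Insurance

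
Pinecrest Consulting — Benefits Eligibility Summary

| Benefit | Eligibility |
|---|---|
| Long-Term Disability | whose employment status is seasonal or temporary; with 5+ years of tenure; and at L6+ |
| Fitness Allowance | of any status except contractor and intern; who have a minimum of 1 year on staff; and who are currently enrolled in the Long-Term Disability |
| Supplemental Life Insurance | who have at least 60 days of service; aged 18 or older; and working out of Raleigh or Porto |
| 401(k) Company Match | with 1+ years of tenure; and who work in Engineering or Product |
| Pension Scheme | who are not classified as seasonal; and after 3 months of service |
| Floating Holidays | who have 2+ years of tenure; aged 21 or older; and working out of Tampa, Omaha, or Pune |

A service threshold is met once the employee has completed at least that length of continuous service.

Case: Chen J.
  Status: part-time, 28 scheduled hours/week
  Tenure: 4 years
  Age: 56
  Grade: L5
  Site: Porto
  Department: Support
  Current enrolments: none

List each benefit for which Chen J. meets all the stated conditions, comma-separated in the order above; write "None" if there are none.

Supplemental Life Insurance, Pension Scheme

Long-Term Disability — status part-time ✗ (requires seasonal or temporary) → not eligible.
Fitness Allowance — status part-time ✓ (not excluded); service 4 years ≥ 1 year ✓; not enrolled in Long-Term Disability ✗ → not eligible.
Supplemental Life Insurance — service 4 years ≥ 60 days ✓; age 56 ≥ 18 ✓; site Porto ✓ → eligible.
401(k) Company Match — service 4 years ≥ 1 year ✓; dept Support ✗ → not eligible.
Pension Scheme — status part-time ✓ (not excluded); service 4 years ≥ 3 months (≈90 days) ✓ → eligible.
Floating Holidays — service 4 years ≥ 2 years ✓; age 56 ≥ 21 ✓; site Porto ✗ (not Tampa, Omaha, or Pune) → not eligible.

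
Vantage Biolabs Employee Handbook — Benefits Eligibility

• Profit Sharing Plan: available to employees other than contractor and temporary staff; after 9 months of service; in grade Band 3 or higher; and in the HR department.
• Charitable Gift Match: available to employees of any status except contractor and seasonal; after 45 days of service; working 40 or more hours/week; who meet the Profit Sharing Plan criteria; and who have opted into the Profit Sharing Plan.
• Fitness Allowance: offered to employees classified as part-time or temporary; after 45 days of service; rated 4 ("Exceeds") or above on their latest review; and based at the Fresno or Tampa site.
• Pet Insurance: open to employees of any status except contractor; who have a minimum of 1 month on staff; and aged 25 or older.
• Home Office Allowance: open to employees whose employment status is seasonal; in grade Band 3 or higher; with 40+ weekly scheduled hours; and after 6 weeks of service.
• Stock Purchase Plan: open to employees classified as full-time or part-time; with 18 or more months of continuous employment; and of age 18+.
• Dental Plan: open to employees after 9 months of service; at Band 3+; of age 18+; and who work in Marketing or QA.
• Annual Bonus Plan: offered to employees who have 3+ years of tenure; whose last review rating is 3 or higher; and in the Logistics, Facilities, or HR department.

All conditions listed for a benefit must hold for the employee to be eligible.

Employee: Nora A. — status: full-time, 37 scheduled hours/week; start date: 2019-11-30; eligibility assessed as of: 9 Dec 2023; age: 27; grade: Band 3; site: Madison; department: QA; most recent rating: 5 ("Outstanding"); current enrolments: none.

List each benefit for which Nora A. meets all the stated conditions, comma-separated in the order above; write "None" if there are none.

Service from 2019-11-30 to 9 Dec 2023: 1470 days.
Profit Sharing Plan — status full-time ✓ (not excluded); service 1470 days ≥ 9 months (≈270 days) ✓; grade Band 3 ≥ Band 3 ✓; dept QA ✗ → not eligible.
Charitable Gift Match — status full-time ✓ (not excluded); service 1470 days ≥ 45 days ✓; 37 hrs/wk < 40 ✗ → not eligible.
Fitness Allowance — status full-time ✗ (requires part-time or temporary) → not eligible.
Pet Insurance — status full-time ✓ (not excluded); service 1470 days ≥ 1 month (≈30 days) ✓; age 27 ≥ 25 ✓ → eligible.
Home Office Allowance — status full-time ✗ (requires seasonal) → not eligible.
Stock Purchase Plan — status full-time ✓; service 1470 days ≥ 18 months (≈540 days) ✓; age 27 ≥ 18 ✓ → eligible.
Dental Plan — service 1470 days ≥ 9 months (≈270 days) ✓; grade Band 3 ≥ Band 3 ✓; age 27 ≥ 18 ✓; dept QA ✓ → eligible.
Annual Bonus Plan — service 1470 days ≥ 3 years (≈1095 days) ✓; rating 5 ≥ 3 ✓; dept QA ✗ → not eligible.

Pet Insurance, Stock Purchase Plan, Dental Plan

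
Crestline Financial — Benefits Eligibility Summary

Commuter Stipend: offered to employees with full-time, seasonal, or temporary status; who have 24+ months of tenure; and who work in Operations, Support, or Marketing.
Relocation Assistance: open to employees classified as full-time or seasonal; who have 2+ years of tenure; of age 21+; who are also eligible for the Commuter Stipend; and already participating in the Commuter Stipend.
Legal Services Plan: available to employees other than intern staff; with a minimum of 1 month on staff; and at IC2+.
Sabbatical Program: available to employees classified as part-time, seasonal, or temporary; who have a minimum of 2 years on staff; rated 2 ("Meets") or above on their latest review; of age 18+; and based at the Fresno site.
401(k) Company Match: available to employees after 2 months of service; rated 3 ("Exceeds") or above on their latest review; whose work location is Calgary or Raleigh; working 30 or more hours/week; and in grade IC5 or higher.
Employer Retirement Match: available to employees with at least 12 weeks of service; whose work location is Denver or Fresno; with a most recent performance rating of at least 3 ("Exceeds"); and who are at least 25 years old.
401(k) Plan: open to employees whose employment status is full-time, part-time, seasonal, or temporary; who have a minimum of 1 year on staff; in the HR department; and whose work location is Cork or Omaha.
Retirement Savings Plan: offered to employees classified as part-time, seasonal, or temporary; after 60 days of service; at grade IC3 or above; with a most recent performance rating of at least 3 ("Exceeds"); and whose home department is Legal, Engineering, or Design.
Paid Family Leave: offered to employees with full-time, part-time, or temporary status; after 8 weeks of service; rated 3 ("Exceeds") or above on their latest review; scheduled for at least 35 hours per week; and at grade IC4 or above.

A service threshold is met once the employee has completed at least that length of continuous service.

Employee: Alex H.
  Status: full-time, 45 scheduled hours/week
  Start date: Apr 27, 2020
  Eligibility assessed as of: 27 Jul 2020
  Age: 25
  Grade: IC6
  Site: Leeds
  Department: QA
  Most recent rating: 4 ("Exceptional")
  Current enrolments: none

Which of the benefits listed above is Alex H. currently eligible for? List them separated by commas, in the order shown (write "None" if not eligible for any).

Service from Apr 27, 2020 to 27 Jul 2020: 91 days.
Commuter Stipend — status full-time ✓; service 91 days < 24 months (≈720 days) ✗ → not eligible.
Relocation Assistance — status full-time ✓; service 91 days < 2 years (≈730 days) ✗ → not eligible.
Legal Services Plan — status full-time ✓ (not excluded); service 91 days ≥ 1 month (≈30 days) ✓; grade IC6 ≥ IC2 ✓ → eligible.
Sabbatical Program — status full-time ✗ (requires part-time, seasonal, or temporary) → not eligible.
401(k) Company Match — service 91 days ≥ 2 months (≈60 days) ✓; rating 4 ≥ 3 ✓; site Leeds ✗ (not Calgary or Raleigh) → not eligible.
Employer Retirement Match — service 91 days ≥ 12 weeks (≈84 days) ✓; site Leeds ✗ (not Denver or Fresno) → not eligible.
401(k) Plan — status full-time ✓; service 91 days < 1 year (≈365 days) ✗ → not eligible.
Retirement Savings Plan — status full-time ✗ (requires part-time, seasonal, or temporary) → not eligible.
Paid Family Leave — status full-time ✓; service 91 days ≥ 8 weeks (≈56 days) ✓; rating 4 ≥ 3 ✓; 45 hrs/wk ≥ 35 ✓; grade IC6 ≥ IC4 ✓ → eligible.

Legal Services Plan, Paid Family Leave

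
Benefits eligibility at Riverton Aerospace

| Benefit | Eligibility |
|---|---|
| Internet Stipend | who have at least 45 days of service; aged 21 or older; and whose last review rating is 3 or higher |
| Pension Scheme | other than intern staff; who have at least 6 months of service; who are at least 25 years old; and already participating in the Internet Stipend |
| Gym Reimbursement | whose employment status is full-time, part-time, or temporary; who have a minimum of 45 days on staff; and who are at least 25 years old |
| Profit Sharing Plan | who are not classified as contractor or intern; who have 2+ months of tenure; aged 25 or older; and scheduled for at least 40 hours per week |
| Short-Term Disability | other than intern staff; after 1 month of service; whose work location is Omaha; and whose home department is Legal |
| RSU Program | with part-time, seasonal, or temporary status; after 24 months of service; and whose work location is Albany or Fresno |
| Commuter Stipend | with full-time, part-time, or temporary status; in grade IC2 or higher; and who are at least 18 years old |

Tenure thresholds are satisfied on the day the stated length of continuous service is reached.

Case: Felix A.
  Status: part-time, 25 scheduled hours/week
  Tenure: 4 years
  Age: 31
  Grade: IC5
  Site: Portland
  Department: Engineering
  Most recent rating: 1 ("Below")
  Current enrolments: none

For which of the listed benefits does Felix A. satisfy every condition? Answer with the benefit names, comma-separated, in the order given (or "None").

Internet Stipend — service 4 years ≥ 45 days ✓; age 31 ≥ 21 ✓; rating 1 < 3 ✗ → not eligible.
Pension Scheme — status part-time ✓ (not excluded); service 4 years ≥ 6 months (≈180 days) ✓; age 31 ≥ 25 ✓; not enrolled in Internet Stipend ✗ → not eligible.
Gym Reimbursement — status part-time ✓; service 4 years ≥ 45 days ✓; age 31 ≥ 25 ✓ → eligible.
Profit Sharing Plan — status part-time ✓ (not excluded); service 4 years ≥ 2 months (≈60 days) ✓; age 31 ≥ 25 ✓; 25 hrs/wk < 40 ✗ → not eligible.
Short-Term Disability — status part-time ✓ (not excluded); service 4 years ≥ 1 month (≈30 days) ✓; site Portland ✗ (not Omaha) → not eligible.
RSU Program — status part-time ✓; service 4 years ≥ 24 months (≈720 days) ✓; site Portland ✗ (not Albany or Fresno) → not eligible.
Commuter Stipend — status part-time ✓; grade IC5 ≥ IC2 ✓; age 31 ≥ 18 ✓ → eligible.

Gym Reimbursement, Commuter Stipend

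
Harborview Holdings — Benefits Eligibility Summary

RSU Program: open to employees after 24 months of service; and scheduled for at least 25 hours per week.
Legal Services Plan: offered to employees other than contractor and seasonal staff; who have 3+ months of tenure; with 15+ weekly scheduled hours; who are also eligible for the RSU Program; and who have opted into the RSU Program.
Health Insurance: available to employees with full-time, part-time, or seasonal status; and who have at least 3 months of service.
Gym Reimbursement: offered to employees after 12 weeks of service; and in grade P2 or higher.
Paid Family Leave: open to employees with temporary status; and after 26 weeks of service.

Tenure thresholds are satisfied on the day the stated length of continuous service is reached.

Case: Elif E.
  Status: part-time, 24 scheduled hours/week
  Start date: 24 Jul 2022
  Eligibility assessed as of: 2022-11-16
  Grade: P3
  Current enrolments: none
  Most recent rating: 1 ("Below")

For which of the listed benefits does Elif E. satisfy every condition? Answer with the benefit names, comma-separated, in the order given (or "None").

Health Insurance, Gym Reimbursement

Service from 24 Jul 2022 to 2022-11-16: 115 days.
RSU Program — service 115 days < 24 months (≈720 days) ✗ → not eligible.
Legal Services Plan — status part-time ✓ (not excluded); service 115 days ≥ 3 months (≈90 days) ✓; 24 hrs/wk ≥ 15 ✓; not eligible for RSU Program ✗ → not eligible.
Health Insurance — status part-time ✓; service 115 days ≥ 3 months (≈90 days) ✓ → eligible.
Gym Reimbursement — service 115 days ≥ 12 weeks (≈84 days) ✓; grade P3 ≥ P2 ✓ → eligible.
Paid Family Leave — status part-time ✗ (requires temporary) → not eligible.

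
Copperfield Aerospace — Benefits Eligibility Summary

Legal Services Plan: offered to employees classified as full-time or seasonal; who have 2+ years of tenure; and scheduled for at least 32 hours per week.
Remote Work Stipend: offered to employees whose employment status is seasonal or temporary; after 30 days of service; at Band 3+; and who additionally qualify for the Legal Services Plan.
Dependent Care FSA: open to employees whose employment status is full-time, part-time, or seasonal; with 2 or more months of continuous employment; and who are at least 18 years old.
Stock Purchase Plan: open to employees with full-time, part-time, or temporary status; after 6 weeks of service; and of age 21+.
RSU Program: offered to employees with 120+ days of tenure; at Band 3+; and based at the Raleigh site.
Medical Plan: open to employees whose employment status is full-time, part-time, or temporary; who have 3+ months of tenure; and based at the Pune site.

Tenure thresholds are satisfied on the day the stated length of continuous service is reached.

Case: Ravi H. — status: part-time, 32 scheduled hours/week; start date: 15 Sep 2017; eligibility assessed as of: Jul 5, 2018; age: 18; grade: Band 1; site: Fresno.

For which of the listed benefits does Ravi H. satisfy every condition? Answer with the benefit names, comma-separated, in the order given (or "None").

Dependent Care FSA

Service from 15 Sep 2017 to Jul 5, 2018: 293 days.
Legal Services Plan — status part-time ✗ (requires full-time or seasonal) → not eligible.
Remote Work Stipend — status part-time ✗ (requires seasonal or temporary) → not eligible.
Dependent Care FSA — status part-time ✓; service 293 days ≥ 2 months (≈60 days) ✓; age 18 ≥ 18 ✓ → eligible.
Stock Purchase Plan — status part-time ✓; service 293 days ≥ 6 weeks (≈42 days) ✓; age 18 < 21 ✗ → not eligible.
RSU Program — service 293 days ≥ 120 days ✓; grade Band 1 < Band 3 ✗ → not eligible.
Medical Plan — status part-time ✓; service 293 days ≥ 3 months (≈90 days) ✓; site Fresno ✗ (not Pune) → not eligible.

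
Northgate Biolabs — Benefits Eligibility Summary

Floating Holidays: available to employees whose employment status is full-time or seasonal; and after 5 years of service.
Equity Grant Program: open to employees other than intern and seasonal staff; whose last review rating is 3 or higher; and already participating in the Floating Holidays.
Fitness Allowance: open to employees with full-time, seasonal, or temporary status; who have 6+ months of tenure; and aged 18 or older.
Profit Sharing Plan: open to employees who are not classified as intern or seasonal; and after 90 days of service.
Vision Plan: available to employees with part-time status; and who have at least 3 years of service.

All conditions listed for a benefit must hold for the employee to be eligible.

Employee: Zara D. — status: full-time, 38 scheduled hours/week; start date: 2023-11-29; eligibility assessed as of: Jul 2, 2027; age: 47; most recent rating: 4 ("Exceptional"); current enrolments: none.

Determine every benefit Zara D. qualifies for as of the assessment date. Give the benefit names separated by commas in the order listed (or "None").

Fitness Allowance, Profit Sharing Plan

Service from 2023-11-29 to Jul 2, 2027: 1311 days.
Floating Holidays — status full-time ✓; service 1311 days < 5 years (≈1825 days) ✗ → not eligible.
Equity Grant Program — status full-time ✓ (not excluded); rating 4 ≥ 3 ✓; not enrolled in Floating Holidays ✗ → not eligible.
Fitness Allowance — status full-time ✓; service 1311 days ≥ 6 months (≈180 days) ✓; age 47 ≥ 18 ✓ → eligible.
Profit Sharing Plan — status full-time ✓ (not excluded); service 1311 days ≥ 90 days ✓ → eligible.
Vision Plan — status full-time ✗ (requires part-time) → not eligible.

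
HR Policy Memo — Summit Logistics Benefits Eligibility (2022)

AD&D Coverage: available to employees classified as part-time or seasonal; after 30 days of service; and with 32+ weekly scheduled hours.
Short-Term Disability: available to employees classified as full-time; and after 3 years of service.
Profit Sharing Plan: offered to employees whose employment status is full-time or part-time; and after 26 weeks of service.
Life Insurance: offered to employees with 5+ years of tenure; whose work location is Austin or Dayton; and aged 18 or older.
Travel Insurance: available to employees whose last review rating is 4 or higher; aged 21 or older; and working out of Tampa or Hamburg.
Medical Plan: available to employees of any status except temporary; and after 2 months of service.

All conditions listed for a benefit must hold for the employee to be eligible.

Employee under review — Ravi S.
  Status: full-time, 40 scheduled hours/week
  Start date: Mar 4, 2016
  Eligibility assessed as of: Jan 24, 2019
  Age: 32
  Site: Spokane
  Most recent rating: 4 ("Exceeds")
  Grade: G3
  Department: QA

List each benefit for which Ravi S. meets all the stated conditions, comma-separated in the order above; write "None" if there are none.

Service from Mar 4, 2016 to Jan 24, 2019: 1056 days.
AD&D Coverage — status full-time ✗ (requires part-time or seasonal) → not eligible.
Short-Term Disability — status full-time ✓; service 1056 days < 3 years (≈1095 days) ✗ → not eligible.
Profit Sharing Plan — status full-time ✓; service 1056 days ≥ 26 weeks (≈182 days) ✓ → eligible.
Life Insurance — service 1056 days < 5 years (≈1825 days) ✗ → not eligible.
Travel Insurance — rating 4 ≥ 4 ✓; age 32 ≥ 21 ✓; site Spokane ✗ (not Tampa or Hamburg) → not eligible.
Medical Plan — status full-time ✓ (not excluded); service 1056 days ≥ 2 months (≈60 days) ✓ → eligible.

Profit Sharing Plan, Medical Plan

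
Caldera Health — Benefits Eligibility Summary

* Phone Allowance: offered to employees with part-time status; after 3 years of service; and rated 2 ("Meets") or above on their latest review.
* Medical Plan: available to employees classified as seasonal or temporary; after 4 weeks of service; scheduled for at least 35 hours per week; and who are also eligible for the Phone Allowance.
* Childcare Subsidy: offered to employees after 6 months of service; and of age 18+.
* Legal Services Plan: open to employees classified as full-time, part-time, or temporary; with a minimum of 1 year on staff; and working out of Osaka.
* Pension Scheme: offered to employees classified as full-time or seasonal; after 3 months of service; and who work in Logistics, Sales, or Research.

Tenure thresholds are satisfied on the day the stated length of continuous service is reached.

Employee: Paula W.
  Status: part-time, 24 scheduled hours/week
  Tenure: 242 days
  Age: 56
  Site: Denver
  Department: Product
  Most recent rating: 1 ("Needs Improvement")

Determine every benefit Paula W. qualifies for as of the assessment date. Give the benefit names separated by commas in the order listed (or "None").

Phone Allowance — status part-time ✓; service 242 days < 3 years (≈1095 days) ✗ → not eligible.
Medical Plan — status part-time ✗ (requires seasonal or temporary) → not eligible.
Childcare Subsidy — service 242 days ≥ 6 months (≈180 days) ✓; age 56 ≥ 18 ✓ → eligible.
Legal Services Plan — status part-time ✓; service 242 days < 1 year (≈365 days) ✗ → not eligible.
Pension Scheme — status part-time ✗ (requires full-time or seasonal) → not eligible.

Childcare Subsidy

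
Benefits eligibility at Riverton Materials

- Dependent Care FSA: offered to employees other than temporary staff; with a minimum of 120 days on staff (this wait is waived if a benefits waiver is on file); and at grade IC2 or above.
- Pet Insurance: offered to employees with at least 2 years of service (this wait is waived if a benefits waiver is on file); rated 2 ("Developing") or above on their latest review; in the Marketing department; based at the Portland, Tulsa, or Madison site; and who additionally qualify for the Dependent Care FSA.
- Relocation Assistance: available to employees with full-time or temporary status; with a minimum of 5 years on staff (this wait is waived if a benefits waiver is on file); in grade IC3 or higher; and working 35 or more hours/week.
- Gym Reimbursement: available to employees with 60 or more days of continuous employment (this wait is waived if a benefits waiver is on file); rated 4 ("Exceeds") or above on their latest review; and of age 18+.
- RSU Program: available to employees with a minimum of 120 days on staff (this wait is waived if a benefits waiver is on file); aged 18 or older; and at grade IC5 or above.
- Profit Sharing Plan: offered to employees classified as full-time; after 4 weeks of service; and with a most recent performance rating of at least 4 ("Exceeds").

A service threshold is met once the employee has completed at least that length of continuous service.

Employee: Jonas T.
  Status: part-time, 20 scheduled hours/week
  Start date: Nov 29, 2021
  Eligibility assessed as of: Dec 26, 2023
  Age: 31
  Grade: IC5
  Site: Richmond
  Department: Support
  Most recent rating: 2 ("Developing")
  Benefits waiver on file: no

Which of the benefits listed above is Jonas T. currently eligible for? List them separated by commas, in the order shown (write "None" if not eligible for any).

Service from Nov 29, 2021 to Dec 26, 2023: 757 days.
Dependent Care FSA — status part-time ✓ (not excluded); no waiver, service 757 days ≥ 120 days ✓; grade IC5 ≥ IC2 ✓ → eligible.
Pet Insurance — no waiver, service 757 days ≥ 2 years (≈730 days) ✓; rating 2 ≥ 2 ✓; dept Support ✗ → not eligible.
Relocation Assistance — status part-time ✗ (requires full-time or temporary) → not eligible.
Gym Reimbursement — no waiver, service 757 days ≥ 60 days ✓; rating 2 < 4 ✗ → not eligible.
RSU Program — no waiver, service 757 days ≥ 120 days ✓; age 31 ≥ 18 ✓; grade IC5 ≥ IC5 ✓ → eligible.
Profit Sharing Plan — status part-time ✗ (requires full-time) → not eligible.

Dependent Care FSA, RSU Program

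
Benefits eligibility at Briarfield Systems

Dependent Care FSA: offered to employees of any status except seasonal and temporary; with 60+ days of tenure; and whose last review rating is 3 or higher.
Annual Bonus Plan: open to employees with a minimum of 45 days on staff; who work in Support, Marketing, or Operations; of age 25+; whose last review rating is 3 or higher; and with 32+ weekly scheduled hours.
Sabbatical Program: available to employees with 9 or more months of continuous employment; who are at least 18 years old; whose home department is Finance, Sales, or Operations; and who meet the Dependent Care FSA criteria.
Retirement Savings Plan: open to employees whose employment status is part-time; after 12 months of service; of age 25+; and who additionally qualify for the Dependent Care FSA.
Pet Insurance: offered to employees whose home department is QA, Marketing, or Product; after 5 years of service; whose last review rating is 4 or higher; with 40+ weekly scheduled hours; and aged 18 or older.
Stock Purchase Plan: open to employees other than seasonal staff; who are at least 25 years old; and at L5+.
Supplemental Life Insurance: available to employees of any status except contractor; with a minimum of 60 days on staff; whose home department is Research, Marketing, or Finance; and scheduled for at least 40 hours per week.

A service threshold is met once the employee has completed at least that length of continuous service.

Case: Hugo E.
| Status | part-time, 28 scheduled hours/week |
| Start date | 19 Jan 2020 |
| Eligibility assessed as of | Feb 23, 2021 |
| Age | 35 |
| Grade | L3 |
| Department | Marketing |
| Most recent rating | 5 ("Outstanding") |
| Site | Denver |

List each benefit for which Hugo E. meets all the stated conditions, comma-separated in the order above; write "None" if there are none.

Dependent Care FSA, Retirement Savings Plan

Service from 19 Jan 2020 to Feb 23, 2021: 401 days.
Dependent Care FSA — status part-time ✓ (not excluded); service 401 days ≥ 60 days ✓; rating 5 ≥ 3 ✓ → eligible.
Annual Bonus Plan — service 401 days ≥ 45 days ✓; dept Marketing ✓; age 35 ≥ 25 ✓; rating 5 ≥ 3 ✓; 28 hrs/wk < 32 ✗ → not eligible.
Sabbatical Program — service 401 days ≥ 9 months (≈270 days) ✓; age 35 ≥ 18 ✓; dept Marketing ✗ → not eligible.
Retirement Savings Plan — status part-time ✓; service 401 days ≥ 12 months (≈360 days) ✓; age 35 ≥ 25 ✓; eligible for Dependent Care FSA ✓ → eligible.
Pet Insurance — dept Marketing ✓; service 401 days < 5 years (≈1825 days) ✗ → not eligible.
Stock Purchase Plan — status part-time ✓ (not excluded); age 35 ≥ 25 ✓; grade L3 < L5 ✗ → not eligible.
Supplemental Life Insurance — status part-time ✓ (not excluded); service 401 days ≥ 60 days ✓; dept Marketing ✓; 28 hrs/wk < 40 ✗ → not eligible.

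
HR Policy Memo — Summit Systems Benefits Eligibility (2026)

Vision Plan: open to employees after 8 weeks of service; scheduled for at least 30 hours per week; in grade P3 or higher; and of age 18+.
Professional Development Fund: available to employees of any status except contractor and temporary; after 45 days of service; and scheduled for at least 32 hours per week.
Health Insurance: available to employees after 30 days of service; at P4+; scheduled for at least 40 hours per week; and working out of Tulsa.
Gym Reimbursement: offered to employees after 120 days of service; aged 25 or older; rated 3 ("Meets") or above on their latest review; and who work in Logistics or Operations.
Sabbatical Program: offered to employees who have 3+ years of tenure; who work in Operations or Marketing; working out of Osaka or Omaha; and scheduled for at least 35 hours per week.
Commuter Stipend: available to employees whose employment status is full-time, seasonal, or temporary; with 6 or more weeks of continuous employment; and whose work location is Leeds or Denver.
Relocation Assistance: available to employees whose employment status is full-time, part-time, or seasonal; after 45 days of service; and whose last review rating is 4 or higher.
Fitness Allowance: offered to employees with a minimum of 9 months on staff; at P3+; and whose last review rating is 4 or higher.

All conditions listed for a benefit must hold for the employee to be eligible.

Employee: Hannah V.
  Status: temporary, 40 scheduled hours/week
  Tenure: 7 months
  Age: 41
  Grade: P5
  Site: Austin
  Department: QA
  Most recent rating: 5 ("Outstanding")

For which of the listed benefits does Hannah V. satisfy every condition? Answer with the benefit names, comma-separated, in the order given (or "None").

Vision Plan — service 7 months ≥ 8 weeks (≈56 days) ✓; 40 hrs/wk ≥ 30 ✓; grade P5 ≥ P3 ✓; age 41 ≥ 18 ✓ → eligible.
Professional Development Fund — status temporary ✗ (excluded) → not eligible.
Health Insurance — service 7 months ≥ 30 days ✓; grade P5 ≥ P4 ✓; 40 hrs/wk ≥ 40 ✓; site Austin ✗ (not Tulsa) → not eligible.
Gym Reimbursement — service 7 months ≥ 120 days ✓; age 41 ≥ 25 ✓; rating 5 ≥ 3 ✓; dept QA ✗ → not eligible.
Sabbatical Program — service 7 months < 3 years (≈1095 days) ✗ → not eligible.
Commuter Stipend — status temporary ✓; service 7 months ≥ 6 weeks (≈42 days) ✓; site Austin ✗ (not Leeds or Denver) → not eligible.
Relocation Assistance — status temporary ✗ (requires full-time, part-time, or seasonal) → not eligible.
Fitness Allowance — service 7 months < 9 months ✗ → not eligible.

Vision Plan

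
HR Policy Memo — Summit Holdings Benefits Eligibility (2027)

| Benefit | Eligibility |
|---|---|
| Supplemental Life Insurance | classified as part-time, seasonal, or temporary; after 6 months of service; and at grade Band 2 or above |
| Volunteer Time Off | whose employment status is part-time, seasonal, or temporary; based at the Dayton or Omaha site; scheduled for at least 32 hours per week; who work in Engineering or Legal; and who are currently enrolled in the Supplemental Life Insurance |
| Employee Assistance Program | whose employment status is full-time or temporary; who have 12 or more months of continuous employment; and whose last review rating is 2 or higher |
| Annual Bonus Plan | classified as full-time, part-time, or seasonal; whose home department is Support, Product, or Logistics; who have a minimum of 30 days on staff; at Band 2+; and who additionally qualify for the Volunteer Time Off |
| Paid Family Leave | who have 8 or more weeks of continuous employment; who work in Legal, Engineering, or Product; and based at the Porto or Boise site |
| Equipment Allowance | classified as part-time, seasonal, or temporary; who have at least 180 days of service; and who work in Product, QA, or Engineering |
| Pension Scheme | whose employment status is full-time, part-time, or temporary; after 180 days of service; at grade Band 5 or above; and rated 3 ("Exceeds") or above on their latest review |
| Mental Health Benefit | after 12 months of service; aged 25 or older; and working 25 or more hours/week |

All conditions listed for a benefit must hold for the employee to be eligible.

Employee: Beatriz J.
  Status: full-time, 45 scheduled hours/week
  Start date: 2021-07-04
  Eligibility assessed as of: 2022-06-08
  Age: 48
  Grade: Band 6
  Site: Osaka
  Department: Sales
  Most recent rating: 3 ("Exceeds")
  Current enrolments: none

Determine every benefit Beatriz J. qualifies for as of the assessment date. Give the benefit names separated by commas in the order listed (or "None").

Service from 2021-07-04 to 2022-06-08: 339 days.
Supplemental Life Insurance — status full-time ✗ (requires part-time, seasonal, or temporary) → not eligible.
Volunteer Time Off — status full-time ✗ (requires part-time, seasonal, or temporary) → not eligible.
Employee Assistance Program — status full-time ✓; service 339 days < 12 months (≈360 days) ✗ → not eligible.
Annual Bonus Plan — status full-time ✓; dept Sales ✗ → not eligible.
Paid Family Leave — service 339 days ≥ 8 weeks (≈56 days) ✓; dept Sales ✗ → not eligible.
Equipment Allowance — status full-time ✗ (requires part-time, seasonal, or temporary) → not eligible.
Pension Scheme — status full-time ✓; service 339 days ≥ 180 days ✓; grade Band 6 ≥ Band 5 ✓; rating 3 ≥ 3 ✓ → eligible.
Mental Health Benefit — service 339 days < 12 months (≈360 days) ✗ → not eligible.

Pension Scheme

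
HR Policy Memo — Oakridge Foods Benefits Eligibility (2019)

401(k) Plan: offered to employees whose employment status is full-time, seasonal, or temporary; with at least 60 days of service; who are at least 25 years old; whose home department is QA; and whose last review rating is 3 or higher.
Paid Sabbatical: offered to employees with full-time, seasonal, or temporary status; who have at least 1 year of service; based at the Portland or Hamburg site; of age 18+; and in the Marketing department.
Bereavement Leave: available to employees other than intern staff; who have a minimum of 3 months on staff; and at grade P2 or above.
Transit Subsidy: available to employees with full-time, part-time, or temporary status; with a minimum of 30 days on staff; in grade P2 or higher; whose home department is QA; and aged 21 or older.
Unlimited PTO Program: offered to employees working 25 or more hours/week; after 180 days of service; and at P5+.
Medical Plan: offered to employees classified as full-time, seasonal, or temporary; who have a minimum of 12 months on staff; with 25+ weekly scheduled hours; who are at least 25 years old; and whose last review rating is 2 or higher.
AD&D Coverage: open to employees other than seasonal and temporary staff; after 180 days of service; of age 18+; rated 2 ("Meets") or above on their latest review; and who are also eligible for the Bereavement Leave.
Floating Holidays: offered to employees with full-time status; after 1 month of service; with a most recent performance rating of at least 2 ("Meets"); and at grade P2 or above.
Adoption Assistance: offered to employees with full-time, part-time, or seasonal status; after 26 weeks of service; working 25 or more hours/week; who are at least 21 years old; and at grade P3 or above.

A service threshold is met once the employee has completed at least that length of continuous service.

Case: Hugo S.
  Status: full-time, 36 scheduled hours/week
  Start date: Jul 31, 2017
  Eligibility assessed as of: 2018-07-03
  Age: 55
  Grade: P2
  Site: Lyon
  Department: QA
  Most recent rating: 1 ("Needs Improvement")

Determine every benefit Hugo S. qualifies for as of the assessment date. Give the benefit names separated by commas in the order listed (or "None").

Service from Jul 31, 2017 to 2018-07-03: 337 days.
401(k) Plan — status full-time ✓; service 337 days ≥ 60 days ✓; age 55 ≥ 25 ✓; dept QA ✓; rating 1 < 3 ✗ → not eligible.
Paid Sabbatical — status full-time ✓; service 337 days < 1 year (≈365 days) ✗ → not eligible.
Bereavement Leave — status full-time ✓ (not excluded); service 337 days ≥ 3 months (≈90 days) ✓; grade P2 ≥ P2 ✓ → eligible.
Transit Subsidy — status full-time ✓; service 337 days ≥ 30 days ✓; grade P2 ≥ P2 ✓; dept QA ✓; age 55 ≥ 21 ✓ → eligible.
Unlimited PTO Program — 36 hrs/wk ≥ 25 ✓; service 337 days ≥ 180 days ✓; grade P2 < P5 ✗ → not eligible.
Medical Plan — status full-time ✓; service 337 days < 12 months (≈360 days) ✗ → not eligible.
AD&D Coverage — status full-time ✓ (not excluded); service 337 days ≥ 180 days ✓; age 55 ≥ 18 ✓; rating 1 < 2 ✗ → not eligible.
Floating Holidays — status full-time ✓; service 337 days ≥ 1 month (≈30 days) ✓; rating 1 < 2 ✗ → not eligible.
Adoption Assistance — status full-time ✓; service 337 days ≥ 26 weeks (≈182 days) ✓; 36 hrs/wk ≥ 25 ✓; age 55 ≥ 21 ✓; grade P2 < P3 ✗ → not eligible.

Bereavement Leave, Transit Subsidy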